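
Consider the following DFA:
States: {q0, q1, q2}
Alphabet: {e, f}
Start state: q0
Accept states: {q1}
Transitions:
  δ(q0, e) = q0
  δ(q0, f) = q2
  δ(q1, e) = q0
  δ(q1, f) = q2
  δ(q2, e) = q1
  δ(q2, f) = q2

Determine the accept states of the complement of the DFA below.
Complement accept states = All states \ Original accept states
= {q0, q1, q2} \ {q1}
{q0, q2}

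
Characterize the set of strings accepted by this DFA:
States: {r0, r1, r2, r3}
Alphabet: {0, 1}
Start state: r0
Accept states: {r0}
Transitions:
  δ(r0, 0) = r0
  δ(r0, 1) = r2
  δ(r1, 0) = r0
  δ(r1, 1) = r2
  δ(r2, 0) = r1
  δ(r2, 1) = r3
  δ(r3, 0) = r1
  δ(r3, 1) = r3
Testing a few strings:
  '1000' → accept
  '1' → reject
  '0' → accept
  '1001' → reject
State roles: r0=value ≡ 0 (mod 4); r1=value ≡ 2 (mod 4); r2=value ≡ 1 (mod 4); r3=value ≡ 3 (mod 4)
All binary strings representing a multiple of 4 (read in base 2; leading zeros allowed and ε counts as 0)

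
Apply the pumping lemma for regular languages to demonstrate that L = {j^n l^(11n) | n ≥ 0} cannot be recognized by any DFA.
Assume L is regular with pumping length p. Idea: pumping the j-block breaks the 1:11 ratio.
Choose s = j^p l^(11p) (length 12p ≥ p). By the pumping lemma, s = xyz with |xy| ≤ p, |y| > 0, so y = j^k with k ≥ 1. Then xy²z = j^(p+k) l^(11p). For this to be in L we would need 11p = 11(p+k), i.e. 11k = 0, contradicting k ≥ 1. So xy²z ∉ L.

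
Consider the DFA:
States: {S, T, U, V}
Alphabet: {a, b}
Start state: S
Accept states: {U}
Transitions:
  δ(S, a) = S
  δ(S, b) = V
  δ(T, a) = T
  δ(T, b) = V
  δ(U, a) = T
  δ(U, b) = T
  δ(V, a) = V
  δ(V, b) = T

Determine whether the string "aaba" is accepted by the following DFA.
Processing string "aaba":
  S --a--> S
  S --a--> S
  S --b--> V
  V --a--> V
Final state: V
Accept states: {U}
No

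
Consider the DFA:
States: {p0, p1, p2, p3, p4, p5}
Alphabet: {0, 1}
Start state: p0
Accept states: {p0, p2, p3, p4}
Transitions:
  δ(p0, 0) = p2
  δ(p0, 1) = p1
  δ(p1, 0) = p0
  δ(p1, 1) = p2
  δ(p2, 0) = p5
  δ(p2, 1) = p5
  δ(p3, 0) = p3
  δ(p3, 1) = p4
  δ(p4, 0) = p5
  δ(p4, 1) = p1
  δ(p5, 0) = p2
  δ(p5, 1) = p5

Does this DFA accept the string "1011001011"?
Processing string "1011001011":
  p0 --1--> p1
  p1 --0--> p0
  p0 --1--> p1
  p1 --1--> p2
  p2 --0--> p5
  p5 --0--> p2
  p2 --1--> p5
  p5 --0--> p2
  p2 --1--> p5
  p5 --1--> p5
Final state: p5
Accept states: {p0, p2, p3, p4}
No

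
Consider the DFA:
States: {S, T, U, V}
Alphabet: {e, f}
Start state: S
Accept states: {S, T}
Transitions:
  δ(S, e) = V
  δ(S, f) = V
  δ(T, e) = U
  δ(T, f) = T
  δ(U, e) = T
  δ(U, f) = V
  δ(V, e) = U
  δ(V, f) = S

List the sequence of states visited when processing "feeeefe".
read 'f': S → V
  read 'e': V → U
  read 'e': U → T
  read 'e': T → U
  read 'e': U → T
  read 'f': T → T
  read 'e': T → U
S -> V -> U -> T -> U -> T -> T -> U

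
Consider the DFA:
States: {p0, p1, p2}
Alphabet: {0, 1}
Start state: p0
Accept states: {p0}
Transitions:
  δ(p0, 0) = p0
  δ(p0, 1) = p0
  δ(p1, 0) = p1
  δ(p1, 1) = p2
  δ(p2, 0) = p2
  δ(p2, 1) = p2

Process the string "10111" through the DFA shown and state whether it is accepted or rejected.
Processing string "10111":
  p0 --1--> p0
  p0 --0--> p0
  p0 --1--> p0
  p0 --1--> p0
  p0 --1--> p0
Final state: p0
Accept states: {p0}
Yes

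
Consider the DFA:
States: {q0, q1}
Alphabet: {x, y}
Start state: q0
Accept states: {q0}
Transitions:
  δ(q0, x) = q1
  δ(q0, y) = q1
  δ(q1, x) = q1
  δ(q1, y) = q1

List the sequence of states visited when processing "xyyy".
read 'x': q0 → q1
  read 'y': q1 → q1
  read 'y': q1 → q1
  read 'y': q1 → q1
q0 -> q1 -> q1 -> q1 -> q1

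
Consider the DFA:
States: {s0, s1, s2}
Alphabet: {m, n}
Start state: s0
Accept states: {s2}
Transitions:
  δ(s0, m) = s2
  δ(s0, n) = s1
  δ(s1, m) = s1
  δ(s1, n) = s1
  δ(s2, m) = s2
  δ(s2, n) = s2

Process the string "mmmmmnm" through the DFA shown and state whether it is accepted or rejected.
Processing string "mmmmmnm":
  s0 --m--> s2
  s2 --m--> s2
  s2 --m--> s2
  s2 --m--> s2
  s2 --m--> s2
  s2 --n--> s2
  s2 --m--> s2
Final state: s2
Accept states: {s2}
Yes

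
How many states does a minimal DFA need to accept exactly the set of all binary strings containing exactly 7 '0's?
By Myhill–Nerode, count the distinguishable equivalence classes: 9 classes — having seen 0, 1, …, 7, or >7 copies of '0'; the count-7 class is the only accepting one and >7 is dead.
9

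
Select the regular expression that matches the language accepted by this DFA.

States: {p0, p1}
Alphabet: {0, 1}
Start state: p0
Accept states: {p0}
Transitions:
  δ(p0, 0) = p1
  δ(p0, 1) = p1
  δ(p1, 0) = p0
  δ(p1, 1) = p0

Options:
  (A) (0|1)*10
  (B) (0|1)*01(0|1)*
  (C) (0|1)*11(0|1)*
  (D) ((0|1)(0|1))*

Check each option against the DFA on short strings; one disagreement eliminates an option:
  (A) (0|1)*10: on ε the DFA stays in p0 and accepts (p0 ∈ Accept), but the regex does not match it → eliminate
  (B) (0|1)*01(0|1)*: on ε the DFA stays in p0 and accepts (p0 ∈ Accept), but the regex does not match it → eliminate
  (C) (0|1)*11(0|1)*: on ε the DFA stays in p0 and accepts (p0 ∈ Accept), but the regex does not match it → eliminate
  (D) ((0|1)(0|1))*: agrees with the DFA on every string of length ≤ 6
Only (D) is consistent with the DFA.
(D) ((0|1)(0|1))*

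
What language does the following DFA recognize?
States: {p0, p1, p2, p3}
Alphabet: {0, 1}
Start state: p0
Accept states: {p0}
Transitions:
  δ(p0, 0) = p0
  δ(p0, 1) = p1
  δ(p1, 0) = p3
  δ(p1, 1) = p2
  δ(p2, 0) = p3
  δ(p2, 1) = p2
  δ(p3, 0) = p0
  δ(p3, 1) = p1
Testing a few strings:
  '01' → reject
  '1111' → reject
  '0111' → reject
  '1100' → accept
State roles: p0=value ≡ 0 (mod 4); p1=value ≡ 1 (mod 4); p2=value ≡ 3 (mod 4); p3=value ≡ 2 (mod 4)
All binary strings representing a multiple of 4 (read in base 2; leading zeros allowed and ε counts as 0)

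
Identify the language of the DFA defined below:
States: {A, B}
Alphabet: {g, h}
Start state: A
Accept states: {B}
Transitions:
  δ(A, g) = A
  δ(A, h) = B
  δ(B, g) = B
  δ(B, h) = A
Testing a few strings:
  'g' → reject
  'ggg' → reject
  'hhh' → accept
  'h' → accept
State roles: A=even number of h's so far; B=odd number of h's so far
All strings over {g,h} with an odd number of h's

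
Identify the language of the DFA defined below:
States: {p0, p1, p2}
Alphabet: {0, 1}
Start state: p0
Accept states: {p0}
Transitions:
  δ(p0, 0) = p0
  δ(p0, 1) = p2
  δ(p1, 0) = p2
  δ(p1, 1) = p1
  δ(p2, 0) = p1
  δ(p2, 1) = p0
Testing a few strings:
  '111' → reject
  '010' → reject
  '0111' → reject
  '100' → reject
State roles: p0=value ≡ 0 (mod 3); p1=value ≡ 2 (mod 3); p2=value ≡ 1 (mod 3)
All binary strings representing a multiple of 3 (read in base 2; leading zeros allowed and ε counts as 0)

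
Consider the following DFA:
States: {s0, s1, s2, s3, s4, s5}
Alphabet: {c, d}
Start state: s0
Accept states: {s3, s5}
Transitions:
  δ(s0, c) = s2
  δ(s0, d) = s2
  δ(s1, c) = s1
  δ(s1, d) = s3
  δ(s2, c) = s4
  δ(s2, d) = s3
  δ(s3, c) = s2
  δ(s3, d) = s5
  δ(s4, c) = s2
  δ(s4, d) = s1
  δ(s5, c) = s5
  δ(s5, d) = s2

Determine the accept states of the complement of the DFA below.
Complement accept states = All states \ Original accept states
= {s0, s1, s2, s3, s4, s5} \ {s3, s5}
{s0, s1, s2, s4}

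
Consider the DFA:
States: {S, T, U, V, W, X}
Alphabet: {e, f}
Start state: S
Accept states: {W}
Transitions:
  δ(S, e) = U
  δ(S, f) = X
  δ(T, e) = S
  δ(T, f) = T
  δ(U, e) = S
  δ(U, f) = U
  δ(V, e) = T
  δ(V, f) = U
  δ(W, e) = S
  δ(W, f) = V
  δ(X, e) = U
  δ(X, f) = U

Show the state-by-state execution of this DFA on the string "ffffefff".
read 'f': S → X
  read 'f': X → U
  read 'f': U → U
  read 'f': U → U
  read 'e': U → S
  read 'f': S → X
  read 'f': X → U
  read 'f': U → U
S -> X -> U -> U -> U -> S -> X -> U -> U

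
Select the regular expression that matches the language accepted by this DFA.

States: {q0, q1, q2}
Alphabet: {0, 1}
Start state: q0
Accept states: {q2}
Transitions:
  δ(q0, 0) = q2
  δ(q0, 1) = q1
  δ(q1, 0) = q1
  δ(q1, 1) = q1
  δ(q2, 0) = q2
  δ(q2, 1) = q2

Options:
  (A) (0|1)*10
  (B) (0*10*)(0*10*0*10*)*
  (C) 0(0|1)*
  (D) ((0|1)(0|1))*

Check each option against the DFA on short strings; one disagreement eliminates an option:
  (A) (0|1)*10: on '0' the DFA goes q0 → q2 and accepts (q2 ∈ Accept), but the regex does not match it → eliminate
  (B) (0*10*)(0*10*0*10*)*: on '0' the DFA goes q0 → q2 and accepts (q2 ∈ Accept), but the regex does not match it → eliminate
  (C) 0(0|1)*: agrees with the DFA on every string of length ≤ 6
  (D) ((0|1)(0|1))*: on ε the DFA stays in q0 and rejects (q0 ∉ Accept), but the regex matches it → eliminate
Only (C) is consistent with the DFA.
(C) 0(0|1)*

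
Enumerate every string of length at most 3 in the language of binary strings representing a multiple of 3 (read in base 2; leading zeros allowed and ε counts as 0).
ε, 0, 00, 11, 000, 011, 110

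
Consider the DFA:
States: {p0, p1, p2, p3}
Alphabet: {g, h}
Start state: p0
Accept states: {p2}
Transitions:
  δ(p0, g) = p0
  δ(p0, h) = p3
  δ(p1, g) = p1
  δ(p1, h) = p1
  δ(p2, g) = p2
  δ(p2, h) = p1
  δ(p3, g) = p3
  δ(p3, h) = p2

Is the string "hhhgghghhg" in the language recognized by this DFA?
Processing string "hhhgghghhg":
  p0 --h--> p3
  p3 --h--> p2
  p2 --h--> p1
  p1 --g--> p1
  p1 --g--> p1
  p1 --h--> p1
  p1 --g--> p1
  p1 --h--> p1
  p1 --h--> p1
  p1 --g--> p1
Final state: p1
Accept states: {p2}
No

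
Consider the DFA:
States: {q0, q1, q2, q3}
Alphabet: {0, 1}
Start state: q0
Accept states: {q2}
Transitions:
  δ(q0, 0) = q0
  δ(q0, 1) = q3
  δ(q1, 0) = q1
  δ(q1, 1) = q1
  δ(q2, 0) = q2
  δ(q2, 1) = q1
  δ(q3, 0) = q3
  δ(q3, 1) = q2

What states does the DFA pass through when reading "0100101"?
read '0': q0 → q0
  read '1': q0 → q3
  read '0': q3 → q3
  read '0': q3 → q3
  read '1': q3 → q2
  read '0': q2 → q2
  read '1': q2 → q1
q0 -> q0 -> q3 -> q3 -> q3 -> q2 -> q2 -> q1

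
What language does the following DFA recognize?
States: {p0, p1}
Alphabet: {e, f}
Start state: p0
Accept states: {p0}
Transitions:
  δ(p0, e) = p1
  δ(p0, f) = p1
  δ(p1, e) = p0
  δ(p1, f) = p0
Testing a few strings:
  'f' → reject
  'e' → reject
  'ff' → accept
  'ee' → accept
State roles: p0=even length so far; p1=odd length so far
All strings over {e,f} of even length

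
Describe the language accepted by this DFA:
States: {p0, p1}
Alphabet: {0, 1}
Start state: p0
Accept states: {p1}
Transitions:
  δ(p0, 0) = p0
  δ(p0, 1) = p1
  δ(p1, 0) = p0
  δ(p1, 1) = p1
Testing a few strings:
  '010' → reject
  '0' → reject
  '110' → reject
  '101' → accept
State roles: p0=last symbol not 1; p1=last symbol is 1
All binary strings ending with 1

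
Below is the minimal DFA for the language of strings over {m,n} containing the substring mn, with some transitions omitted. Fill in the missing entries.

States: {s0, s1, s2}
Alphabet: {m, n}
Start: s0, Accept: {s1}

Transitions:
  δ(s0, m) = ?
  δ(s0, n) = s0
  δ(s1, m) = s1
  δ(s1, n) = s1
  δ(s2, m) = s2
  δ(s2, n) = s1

From the language and accept set, identify what each state tracks — s0: no m seen yet; s1: substring mn seen; s2: seen a m, waiting for n.
Each missing δ(q, a) is the state matching the new tracked value after reading a.
δ(s0, m) = s2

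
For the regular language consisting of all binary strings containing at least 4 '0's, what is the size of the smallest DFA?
By Myhill–Nerode, count the distinguishable equivalence classes: 5 classes — having seen 0, 1, …, 3, or ≥4 copies of '0'; any two classes i < j (j ≤ 4) are distinguished by the string 0^(4−j), which takes class j to 4 copies (accepted) but leaves class i below 4 (rejected).
5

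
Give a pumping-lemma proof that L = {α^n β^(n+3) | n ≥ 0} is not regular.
Assume L is regular with pumping length p. Idea: pumping the α-block breaks the fixed offset of 3.
Choose s = α^p β^(p+3) ∈ L. By the pumping lemma, s = xyz with |xy| ≤ p, |y| > 0, so y = α^k with k ≥ 1. Then xy²z = α^(p+k) β^(p+3). For this to be in L we would need p+3 = (p+k)+3, i.e. k = 0, contradicting k ≥ 1. So xy²z ∉ L.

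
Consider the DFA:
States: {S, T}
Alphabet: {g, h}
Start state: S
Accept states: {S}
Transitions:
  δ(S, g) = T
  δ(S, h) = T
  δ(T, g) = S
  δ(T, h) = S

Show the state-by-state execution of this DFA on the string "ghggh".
read 'g': S → T
  read 'h': T → S
  read 'g': S → T
  read 'g': T → S
  read 'h': S → T
S -> T -> S -> T -> S -> T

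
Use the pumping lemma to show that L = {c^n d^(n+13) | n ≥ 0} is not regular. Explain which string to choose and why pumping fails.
Assume L is regular with pumping length p. Idea: pumping the c-block breaks the fixed offset of 13.
Choose s = c^p d^(p+13) ∈ L. By the pumping lemma, s = xyz with |xy| ≤ p, |y| > 0, so y = c^k with k ≥ 1. Then xy²z = c^(p+k) d^(p+13). For this to be in L we would need p+13 = (p+k)+13, i.e. k = 0, contradicting k ≥ 1. So xy²z ∉ L.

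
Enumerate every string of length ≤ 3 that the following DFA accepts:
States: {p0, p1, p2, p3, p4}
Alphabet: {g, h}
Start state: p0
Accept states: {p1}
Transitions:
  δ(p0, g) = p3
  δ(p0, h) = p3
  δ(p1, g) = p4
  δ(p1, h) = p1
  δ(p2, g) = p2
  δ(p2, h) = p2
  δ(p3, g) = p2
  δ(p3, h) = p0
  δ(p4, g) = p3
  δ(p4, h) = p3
None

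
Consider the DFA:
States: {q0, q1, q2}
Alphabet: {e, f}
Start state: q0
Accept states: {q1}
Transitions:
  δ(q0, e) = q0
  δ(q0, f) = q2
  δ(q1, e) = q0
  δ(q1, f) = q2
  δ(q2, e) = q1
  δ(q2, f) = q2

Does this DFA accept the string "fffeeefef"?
Processing string "fffeeefef":
  q0 --f--> q2
  q2 --f--> q2
  q2 --f--> q2
  q2 --e--> q1
  q1 --e--> q0
  q0 --e--> q0
  q0 --f--> q2
  q2 --e--> q1
  q1 --f--> q2
Final state: q2
Accept states: {q1}
No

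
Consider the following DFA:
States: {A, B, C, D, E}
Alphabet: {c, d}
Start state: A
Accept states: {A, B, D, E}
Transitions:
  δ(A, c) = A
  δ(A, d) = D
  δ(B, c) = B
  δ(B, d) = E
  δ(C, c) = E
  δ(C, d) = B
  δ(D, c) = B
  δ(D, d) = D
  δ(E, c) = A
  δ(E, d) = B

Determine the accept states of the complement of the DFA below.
Complement accept states = All states \ Original accept states
= {A, B, C, D, E} \ {A, B, D, E}
{C}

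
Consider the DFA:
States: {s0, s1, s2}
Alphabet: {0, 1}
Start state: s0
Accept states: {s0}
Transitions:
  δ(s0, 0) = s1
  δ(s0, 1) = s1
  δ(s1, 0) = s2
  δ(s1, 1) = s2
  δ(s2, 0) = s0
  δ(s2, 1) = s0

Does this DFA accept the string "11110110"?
Processing string "11110110":
  s0 --1--> s1
  s1 --1--> s2
  s2 --1--> s0
  s0 --1--> s1
  s1 --0--> s2
  s2 --1--> s0
  s0 --1--> s1
  s1 --0--> s2
Final state: s2
Accept states: {s0}
No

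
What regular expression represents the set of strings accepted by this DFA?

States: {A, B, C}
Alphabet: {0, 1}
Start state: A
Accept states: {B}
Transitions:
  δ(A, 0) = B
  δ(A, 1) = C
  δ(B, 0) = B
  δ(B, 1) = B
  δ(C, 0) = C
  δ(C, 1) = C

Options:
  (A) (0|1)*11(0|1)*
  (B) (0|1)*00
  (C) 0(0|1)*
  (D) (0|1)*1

Check each option against the DFA on short strings; one disagreement eliminates an option:
  (A) (0|1)*11(0|1)*: on '0' the DFA goes A → B and accepts (B ∈ Accept), but the regex does not match it → eliminate
  (B) (0|1)*00: on '0' the DFA goes A → B and accepts (B ∈ Accept), but the regex does not match it → eliminate
  (C) 0(0|1)*: agrees with the DFA on every string of length ≤ 6
  (D) (0|1)*1: on '0' the DFA goes A → B and accepts (B ∈ Accept), but the regex does not match it → eliminate
Only (C) is consistent with the DFA.
(C) 0(0|1)*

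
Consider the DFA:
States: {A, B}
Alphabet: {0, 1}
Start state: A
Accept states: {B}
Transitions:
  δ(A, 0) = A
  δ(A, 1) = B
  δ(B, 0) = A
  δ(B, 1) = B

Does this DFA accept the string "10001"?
Processing string "10001":
  A --1--> B
  B --0--> A
  A --0--> A
  A --0--> A
  A --1--> B
Final state: B
Accept states: {B}
Yes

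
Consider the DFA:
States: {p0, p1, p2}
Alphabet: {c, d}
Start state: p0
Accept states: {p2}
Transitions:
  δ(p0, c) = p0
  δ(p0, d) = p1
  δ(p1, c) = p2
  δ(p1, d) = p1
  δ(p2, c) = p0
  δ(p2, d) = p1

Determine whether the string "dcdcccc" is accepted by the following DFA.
Processing string "dcdcccc":
  p0 --d--> p1
  p1 --c--> p2
  p2 --d--> p1
  p1 --c--> p2
  p2 --c--> p0
  p0 --c--> p0
  p0 --c--> p0
Final state: p0
Accept states: {p2}
No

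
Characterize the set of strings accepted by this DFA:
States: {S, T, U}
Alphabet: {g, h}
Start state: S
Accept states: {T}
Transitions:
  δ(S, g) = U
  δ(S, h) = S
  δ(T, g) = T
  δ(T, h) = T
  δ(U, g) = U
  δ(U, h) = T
Testing a few strings:
  'hhh' → reject
  'h' → reject
  'ghg' → accept
  'ghhh' → accept
State roles: S=no g seen yet; T=substring gh seen; U=seen a g, waiting for h
All strings over {g,h} containing the substring gh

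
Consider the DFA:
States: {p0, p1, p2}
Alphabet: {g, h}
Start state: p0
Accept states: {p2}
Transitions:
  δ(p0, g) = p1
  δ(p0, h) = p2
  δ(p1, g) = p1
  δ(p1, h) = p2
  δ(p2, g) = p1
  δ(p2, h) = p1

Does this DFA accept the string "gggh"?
Processing string "gggh":
  p0 --g--> p1
  p1 --g--> p1
  p1 --g--> p1
  p1 --h--> p2
Final state: p2
Accept states: {p2}
Yes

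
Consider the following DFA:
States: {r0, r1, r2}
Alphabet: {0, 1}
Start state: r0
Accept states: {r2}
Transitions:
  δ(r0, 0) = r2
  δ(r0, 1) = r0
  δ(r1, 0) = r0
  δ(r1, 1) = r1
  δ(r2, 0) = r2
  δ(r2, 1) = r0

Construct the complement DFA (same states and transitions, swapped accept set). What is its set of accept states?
Complement accept states = All states \ Original accept states
= {r0, r1, r2} \ {r2}
{r0, r1}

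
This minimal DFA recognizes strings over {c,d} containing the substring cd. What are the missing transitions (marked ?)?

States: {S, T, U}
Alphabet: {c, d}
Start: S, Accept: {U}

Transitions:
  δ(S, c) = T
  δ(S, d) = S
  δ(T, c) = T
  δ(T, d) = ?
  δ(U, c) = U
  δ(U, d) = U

From the language and accept set, identify what each state tracks — S: no c seen yet; T: seen a c, waiting for d; U: substring cd seen.
Each missing δ(q, a) is the state matching the new tracked value after reading a.
δ(T, d) = U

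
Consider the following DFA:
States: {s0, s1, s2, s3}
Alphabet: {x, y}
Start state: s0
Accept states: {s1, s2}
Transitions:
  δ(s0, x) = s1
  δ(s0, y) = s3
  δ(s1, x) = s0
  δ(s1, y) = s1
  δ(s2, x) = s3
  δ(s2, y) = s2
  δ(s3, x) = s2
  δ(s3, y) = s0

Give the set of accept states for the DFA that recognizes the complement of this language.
Complement accept states = All states \ Original accept states
= {s0, s1, s2, s3} \ {s1, s2}
{s0, s3}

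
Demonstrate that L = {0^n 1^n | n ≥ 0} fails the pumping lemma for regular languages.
Assume L is regular with pumping length p. Idea: pumping the 0-block changes the count balance.
Choose s = 0^p 1^p (length 2p ≥ p). By the pumping lemma, s = xyz with |xy| ≤ p, |y| > 0. So y = 0^k for some k > 0 (since xy is entirely within the 0's). Pumping gives xy²z = 0^(p+k) 1^p, which is not in L since p+k ≠ p.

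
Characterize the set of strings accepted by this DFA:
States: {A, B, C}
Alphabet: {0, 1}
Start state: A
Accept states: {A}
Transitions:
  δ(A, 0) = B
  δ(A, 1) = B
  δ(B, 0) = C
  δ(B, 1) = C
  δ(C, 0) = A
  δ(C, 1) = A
Testing a few strings:
  '1' → reject
  '001' → accept
  '11' → reject
  '1010' → reject
State roles: A=length ≡ 0 (mod 3); B=length ≡ 1 (mod 3); C=length ≡ 2 (mod 3)
All binary strings whose length is a multiple of 3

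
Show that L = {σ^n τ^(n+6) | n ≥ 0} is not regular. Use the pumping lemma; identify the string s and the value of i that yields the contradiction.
Assume L is regular with pumping length p. Idea: pumping the σ-block breaks the fixed offset of 6.
Choose s = σ^p τ^(p+6) ∈ L. By the pumping lemma, s = xyz with |xy| ≤ p, |y| > 0, so y = σ^k with k ≥ 1. Then xy²z = σ^(p+k) τ^(p+6). For this to be in L we would need p+6 = (p+k)+6, i.e. k = 0, contradicting k ≥ 1. So xy²z ∉ L.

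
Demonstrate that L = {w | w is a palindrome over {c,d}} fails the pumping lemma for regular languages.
Assume L is regular with pumping length p. Idea: pumping the leading c-block breaks the symmetry.
Choose s = c^p d c^p (a palindrome of length 2p+1 ≥ p). By the pumping lemma, s = xyz with |xy| ≤ p, |y| > 0, so y = c^k with k > 0 (xy lies entirely in the first c^p). Then xy²z = c^(p+k) d c^p, which is not a palindrome since p+k ≠ p.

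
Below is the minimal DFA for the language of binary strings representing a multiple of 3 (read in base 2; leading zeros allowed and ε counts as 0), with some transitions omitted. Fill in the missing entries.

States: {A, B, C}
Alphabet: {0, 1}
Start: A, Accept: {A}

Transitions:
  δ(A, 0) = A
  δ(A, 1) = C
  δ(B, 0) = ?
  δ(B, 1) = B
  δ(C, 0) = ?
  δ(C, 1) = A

From the language and accept set, identify what each state tracks — A: value ≡ 0 (mod 3); B: value ≡ 2 (mod 3); C: value ≡ 1 (mod 3).
Each missing δ(q, a) is the state matching the new tracked value after reading a.
δ(B, 0) = C; δ(C, 0) = B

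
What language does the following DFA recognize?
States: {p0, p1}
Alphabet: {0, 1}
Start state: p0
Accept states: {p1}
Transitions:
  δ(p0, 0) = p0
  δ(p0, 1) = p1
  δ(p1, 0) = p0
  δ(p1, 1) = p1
Testing a few strings:
  '10' → reject
  '011' → accept
  '1' → accept
  '00' → reject
State roles: p0=last symbol not 1; p1=last symbol is 1
All binary strings ending with 1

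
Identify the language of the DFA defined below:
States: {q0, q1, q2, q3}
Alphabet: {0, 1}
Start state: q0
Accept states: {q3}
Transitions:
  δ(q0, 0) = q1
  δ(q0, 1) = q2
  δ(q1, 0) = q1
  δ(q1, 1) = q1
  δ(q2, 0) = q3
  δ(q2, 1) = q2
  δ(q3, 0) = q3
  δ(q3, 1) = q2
Testing a few strings:
  '11' → reject
  '01' → reject
  '0000' → reject
  '0111' → reject
State roles: q0=no input read; q1=started with 0 (dead); q2=started with 1, last symbol 1; q3=started with 1, last symbol 0
All binary strings that start with 1 and end with 0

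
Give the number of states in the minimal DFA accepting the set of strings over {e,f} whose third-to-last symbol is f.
By Myhill–Nerode, count the distinguishable equivalence classes: 2^3 = 8 classes — the DFA must remember the last 3 symbols read; every pair of distinct length-3 suffixes is distinguishable by some continuation.
8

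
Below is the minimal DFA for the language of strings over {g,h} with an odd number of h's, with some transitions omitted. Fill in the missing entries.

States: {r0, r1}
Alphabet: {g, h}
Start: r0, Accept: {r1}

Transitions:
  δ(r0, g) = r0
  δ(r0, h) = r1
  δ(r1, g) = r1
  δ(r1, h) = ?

From the language and accept set, identify what each state tracks — r0: even number of h's so far; r1: odd number of h's so far.
Each missing δ(q, a) is the state matching the new tracked value after reading a.
δ(r1, h) = r0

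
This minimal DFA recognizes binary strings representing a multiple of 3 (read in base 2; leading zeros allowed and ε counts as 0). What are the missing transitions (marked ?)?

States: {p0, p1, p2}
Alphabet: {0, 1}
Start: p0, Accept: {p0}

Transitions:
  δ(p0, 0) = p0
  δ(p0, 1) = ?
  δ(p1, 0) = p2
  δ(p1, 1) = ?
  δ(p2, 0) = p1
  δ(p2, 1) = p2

From the language and accept set, identify what each state tracks — p0: value ≡ 0 (mod 3); p1: value ≡ 1 (mod 3); p2: value ≡ 2 (mod 3).
Each missing δ(q, a) is the state matching the new tracked value after reading a.
δ(p0, 1) = p1; δ(p1, 1) = p0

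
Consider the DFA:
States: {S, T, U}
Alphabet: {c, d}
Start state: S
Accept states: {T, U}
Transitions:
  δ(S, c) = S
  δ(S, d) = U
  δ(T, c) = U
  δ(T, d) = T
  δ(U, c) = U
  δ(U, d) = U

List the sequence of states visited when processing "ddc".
read 'd': S → U
  read 'd': U → U
  read 'c': U → U
S -> U -> U -> U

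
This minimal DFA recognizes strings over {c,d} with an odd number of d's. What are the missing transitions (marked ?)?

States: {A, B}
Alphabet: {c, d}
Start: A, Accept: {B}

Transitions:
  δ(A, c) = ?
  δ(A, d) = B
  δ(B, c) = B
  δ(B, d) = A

From the language and accept set, identify what each state tracks — A: even number of d's so far; B: odd number of d's so far.
Each missing δ(q, a) is the state matching the new tracked value after reading a.
δ(A, c) = A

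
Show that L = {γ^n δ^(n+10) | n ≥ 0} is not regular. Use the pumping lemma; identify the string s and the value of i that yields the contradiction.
Assume L is regular with pumping length p. Idea: pumping the γ-block breaks the fixed offset of 10.
Choose s = γ^p δ^(p+10) ∈ L. By the pumping lemma, s = xyz with |xy| ≤ p, |y| > 0, so y = γ^k with k ≥ 1. Then xy²z = γ^(p+k) δ^(p+10). For this to be in L we would need p+10 = (p+k)+10, i.e. k = 0, contradicting k ≥ 1. So xy²z ∉ L.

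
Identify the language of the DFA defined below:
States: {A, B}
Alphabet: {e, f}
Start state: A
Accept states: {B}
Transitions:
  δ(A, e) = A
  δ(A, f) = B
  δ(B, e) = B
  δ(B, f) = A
Testing a few strings:
  'fe' → accept
  'ee' → reject
  'f' → accept
  'ef' → accept
State roles: A=even number of f's so far; B=odd number of f's so far
All strings over {e,f} with an odd number of f's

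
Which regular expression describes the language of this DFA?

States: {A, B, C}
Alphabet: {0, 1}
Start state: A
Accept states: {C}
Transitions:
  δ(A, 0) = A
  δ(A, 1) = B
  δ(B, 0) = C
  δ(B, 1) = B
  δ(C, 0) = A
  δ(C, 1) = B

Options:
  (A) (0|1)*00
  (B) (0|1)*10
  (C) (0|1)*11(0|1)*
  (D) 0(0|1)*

Check each option against the DFA on short strings; one disagreement eliminates an option:
  (A) (0|1)*00: on '00' the DFA goes A → A → A and rejects (A ∉ Accept), but the regex matches it → eliminate
  (B) (0|1)*10: agrees with the DFA on every string of length ≤ 6
  (C) (0|1)*11(0|1)*: on '10' the DFA goes A → B → C and accepts (C ∈ Accept), but the regex does not match it → eliminate
  (D) 0(0|1)*: on '0' the DFA goes A → A and rejects (A ∉ Accept), but the regex matches it → eliminate
Only (B) is consistent with the DFA.
(B) (0|1)*10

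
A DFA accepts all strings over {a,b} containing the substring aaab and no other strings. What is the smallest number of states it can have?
By Myhill–Nerode, count the distinguishable equivalence classes: 5 classes — one per longest suffix of the input that is a prefix of 'aaab' (lengths 0 through 3), plus an absorbing 'already seen aaab' class.
5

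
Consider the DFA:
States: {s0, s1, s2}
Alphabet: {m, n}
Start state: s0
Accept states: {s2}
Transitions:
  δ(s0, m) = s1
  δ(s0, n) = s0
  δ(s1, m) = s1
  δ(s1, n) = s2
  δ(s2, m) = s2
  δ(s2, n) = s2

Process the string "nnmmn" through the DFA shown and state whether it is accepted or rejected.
Processing string "nnmmn":
  s0 --n--> s0
  s0 --n--> s0
  s0 --m--> s1
  s1 --m--> s1
  s1 --n--> s2
Final state: s2
Accept states: {s2}
Yes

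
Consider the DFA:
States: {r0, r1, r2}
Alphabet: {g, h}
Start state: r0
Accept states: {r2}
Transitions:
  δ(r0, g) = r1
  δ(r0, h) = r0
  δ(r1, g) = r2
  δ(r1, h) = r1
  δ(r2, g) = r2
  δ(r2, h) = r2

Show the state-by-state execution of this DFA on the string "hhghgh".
read 'h': r0 → r0
  read 'h': r0 → r0
  read 'g': r0 → r1
  read 'h': r1 → r1
  read 'g': r1 → r2
  read 'h': r2 → r2
r0 -> r0 -> r0 -> r1 -> r1 -> r2 -> r2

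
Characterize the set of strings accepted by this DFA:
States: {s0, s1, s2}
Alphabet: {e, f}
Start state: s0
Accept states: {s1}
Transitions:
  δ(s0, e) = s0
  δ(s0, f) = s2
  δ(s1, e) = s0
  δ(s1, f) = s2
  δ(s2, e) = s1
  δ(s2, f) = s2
Testing a few strings:
  'f' → reject
  'effe' → accept
  'eee' → reject
  'fef' → reject
State roles: s0=no suffix match; s1=suffix is fe; s2=one trailing f
All strings over {e,f} ending with fe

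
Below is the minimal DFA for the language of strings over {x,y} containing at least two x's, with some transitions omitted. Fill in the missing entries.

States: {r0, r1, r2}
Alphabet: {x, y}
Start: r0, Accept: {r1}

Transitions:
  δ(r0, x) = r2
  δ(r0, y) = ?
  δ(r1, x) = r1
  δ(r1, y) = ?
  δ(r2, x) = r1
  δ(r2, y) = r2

From the language and accept set, identify what each state tracks — r0: zero x's seen; r1: ≥ two x's seen; r2: one x seen.
Each missing δ(q, a) is the state matching the new tracked value after reading a.
δ(r0, y) = r0; δ(r1, y) = r1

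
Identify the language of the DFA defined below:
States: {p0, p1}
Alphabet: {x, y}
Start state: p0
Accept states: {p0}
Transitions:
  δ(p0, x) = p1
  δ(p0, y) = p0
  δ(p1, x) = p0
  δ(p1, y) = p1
Testing a few strings:
  'yxx' → accept
  'xy' → reject
  'x' → reject
  'y' → accept
State roles: p0=even number of x's so far; p1=odd number of x's so far
All strings over {x,y} with an even number of x's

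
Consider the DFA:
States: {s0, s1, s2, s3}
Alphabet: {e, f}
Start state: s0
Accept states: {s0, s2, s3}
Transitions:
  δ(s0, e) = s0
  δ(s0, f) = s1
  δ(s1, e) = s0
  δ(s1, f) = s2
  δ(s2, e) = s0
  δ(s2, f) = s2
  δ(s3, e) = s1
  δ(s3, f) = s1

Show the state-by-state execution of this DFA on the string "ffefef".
read 'f': s0 → s1
  read 'f': s1 → s2
  read 'e': s2 → s0
  read 'f': s0 → s1
  read 'e': s1 → s0
  read 'f': s0 → s1
s0 -> s1 -> s2 -> s0 -> s1 -> s0 -> s1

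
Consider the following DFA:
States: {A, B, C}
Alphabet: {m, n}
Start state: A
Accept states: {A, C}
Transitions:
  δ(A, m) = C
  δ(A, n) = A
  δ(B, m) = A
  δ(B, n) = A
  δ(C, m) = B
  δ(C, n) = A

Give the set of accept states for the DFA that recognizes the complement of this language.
Complement accept states = All states \ Original accept states
= {A, B, C} \ {A, C}
{B}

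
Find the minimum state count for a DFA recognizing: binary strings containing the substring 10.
By Myhill–Nerode, count the distinguishable equivalence classes: 3 classes — one per longest suffix of the input that is a prefix of '10' (lengths 0 through 1), plus an absorbing 'already seen 10' class.
3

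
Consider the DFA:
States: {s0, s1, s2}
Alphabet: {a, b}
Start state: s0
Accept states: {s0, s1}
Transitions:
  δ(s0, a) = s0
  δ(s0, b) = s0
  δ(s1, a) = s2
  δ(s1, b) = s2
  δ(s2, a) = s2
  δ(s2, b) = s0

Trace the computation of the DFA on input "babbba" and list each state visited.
read 'b': s0 → s0
  read 'a': s0 → s0
  read 'b': s0 → s0
  read 'b': s0 → s0
  read 'b': s0 → s0
  read 'a': s0 → s0
s0 -> s0 -> s0 -> s0 -> s0 -> s0 -> s0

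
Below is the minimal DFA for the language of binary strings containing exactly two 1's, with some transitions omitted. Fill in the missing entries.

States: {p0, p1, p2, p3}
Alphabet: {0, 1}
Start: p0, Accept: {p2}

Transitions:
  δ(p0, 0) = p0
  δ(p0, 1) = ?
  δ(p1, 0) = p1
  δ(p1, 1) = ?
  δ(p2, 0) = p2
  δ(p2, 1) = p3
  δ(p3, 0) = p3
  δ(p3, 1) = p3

From the language and accept set, identify what each state tracks — p0: zero 1's; p1: one 1; p2: two 1's; p3: ≥ three 1's (dead).
Each missing δ(q, a) is the state matching the new tracked value after reading a.
δ(p0, 1) = p1; δ(p1, 1) = p2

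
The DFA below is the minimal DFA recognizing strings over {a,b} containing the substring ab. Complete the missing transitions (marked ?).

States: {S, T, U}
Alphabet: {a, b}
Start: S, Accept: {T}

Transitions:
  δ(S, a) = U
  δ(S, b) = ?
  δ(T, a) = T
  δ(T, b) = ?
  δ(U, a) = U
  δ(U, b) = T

From the language and accept set, identify what each state tracks — S: no a seen yet; T: substring ab seen; U: seen a a, waiting for b.
Each missing δ(q, a) is the state matching the new tracked value after reading a.
δ(S, b) = S; δ(T, b) = T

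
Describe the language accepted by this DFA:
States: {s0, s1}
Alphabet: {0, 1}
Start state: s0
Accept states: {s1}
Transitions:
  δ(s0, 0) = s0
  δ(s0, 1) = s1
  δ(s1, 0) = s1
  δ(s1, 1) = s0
Testing a few strings:
  '101' → reject
  '001' → accept
  '0' → reject
  '010' → accept
State roles: s0=even number of 1's so far; s1=odd number of 1's so far
All binary strings with an odd number of 1's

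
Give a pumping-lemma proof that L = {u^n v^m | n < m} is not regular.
Assume L is regular with pumping length p. Idea: pumping up the u-block makes the u-count reach the v-count.
Choose s = u^p v^(p+1) ∈ L. By the pumping lemma, s = xyz with |xy| ≤ p, |y| > 0, so y = u^k with k ≥ 1. Then xy²z = u^(p+k) v^(p+1). Since p+k ≥ p+1, the number of u's is no longer strictly less than the number of v's, so xy²z ∉ L.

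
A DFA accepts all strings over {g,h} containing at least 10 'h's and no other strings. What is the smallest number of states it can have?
By Myhill–Nerode, count the distinguishable equivalence classes: 11 classes — having seen 0, 1, …, 9, or ≥10 copies of 'h'; any two classes i < j (j ≤ 10) are distinguished by the string h^(10−j), which takes class j to 10 copies (accepted) but leaves class i below 10 (rejected).
11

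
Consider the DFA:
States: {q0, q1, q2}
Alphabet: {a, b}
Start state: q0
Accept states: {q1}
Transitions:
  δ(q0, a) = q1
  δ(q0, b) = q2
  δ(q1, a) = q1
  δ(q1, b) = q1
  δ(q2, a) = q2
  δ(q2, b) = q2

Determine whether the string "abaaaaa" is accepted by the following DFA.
Processing string "abaaaaa":
  q0 --a--> q1
  q1 --b--> q1
  q1 --a--> q1
  q1 --a--> q1
  q1 --a--> q1
  q1 --a--> q1
  q1 --a--> q1
Final state: q1
Accept states: {q1}
Yes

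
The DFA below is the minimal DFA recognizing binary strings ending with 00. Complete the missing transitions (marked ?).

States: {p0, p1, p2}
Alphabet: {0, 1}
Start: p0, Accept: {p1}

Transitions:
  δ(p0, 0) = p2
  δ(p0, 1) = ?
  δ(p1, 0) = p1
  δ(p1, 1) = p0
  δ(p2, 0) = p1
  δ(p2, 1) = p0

From the language and accept set, identify what each state tracks — p0: last symbol not 0; p1: two trailing 0's; p2: one trailing 0.
Each missing δ(q, a) is the state matching the new tracked value after reading a.
δ(p0, 1) = p0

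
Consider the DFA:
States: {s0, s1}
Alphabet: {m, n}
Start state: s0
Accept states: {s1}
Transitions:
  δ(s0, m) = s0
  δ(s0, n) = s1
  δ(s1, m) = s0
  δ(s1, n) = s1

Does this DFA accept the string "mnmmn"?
Processing string "mnmmn":
  s0 --m--> s0
  s0 --n--> s1
  s1 --m--> s0
  s0 --m--> s0
  s0 --n--> s1
Final state: s1
Accept states: {s1}
Yes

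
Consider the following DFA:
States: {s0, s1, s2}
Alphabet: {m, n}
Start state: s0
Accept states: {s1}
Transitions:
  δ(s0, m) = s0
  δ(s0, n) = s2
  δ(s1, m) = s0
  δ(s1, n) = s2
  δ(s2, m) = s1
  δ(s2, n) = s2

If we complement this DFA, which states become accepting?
Complement accept states = All states \ Original accept states
= {s0, s1, s2} \ {s1}
{s0, s2}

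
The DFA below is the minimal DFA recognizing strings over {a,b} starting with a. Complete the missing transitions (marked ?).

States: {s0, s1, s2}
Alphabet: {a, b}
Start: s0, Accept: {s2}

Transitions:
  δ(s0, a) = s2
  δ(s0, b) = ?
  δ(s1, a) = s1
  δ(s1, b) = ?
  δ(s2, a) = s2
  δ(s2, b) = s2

From the language and accept set, identify what each state tracks — s0: no input read; s1: started with b (dead); s2: started with a.
Each missing δ(q, a) is the state matching the new tracked value after reading a.
δ(s0, b) = s1; δ(s1, b) = s1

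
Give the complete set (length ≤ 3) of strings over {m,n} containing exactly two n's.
nn, mnn, nmn, nnm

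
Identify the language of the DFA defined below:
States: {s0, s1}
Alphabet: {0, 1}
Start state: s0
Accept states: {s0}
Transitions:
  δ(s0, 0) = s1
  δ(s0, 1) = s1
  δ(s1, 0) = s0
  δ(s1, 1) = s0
Testing a few strings:
  '1' → reject
  '101' → reject
  '0' → reject
  '00' → accept
State roles: s0=even length so far; s1=odd length so far
All binary strings of even length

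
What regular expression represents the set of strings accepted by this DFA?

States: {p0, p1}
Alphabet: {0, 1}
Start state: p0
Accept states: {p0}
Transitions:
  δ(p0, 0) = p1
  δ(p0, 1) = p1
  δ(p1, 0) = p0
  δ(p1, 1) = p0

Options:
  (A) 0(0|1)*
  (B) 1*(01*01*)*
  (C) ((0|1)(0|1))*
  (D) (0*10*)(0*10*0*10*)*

Check each option against the DFA on short strings; one disagreement eliminates an option:
  (A) 0(0|1)*: on ε the DFA stays in p0 and accepts (p0 ∈ Accept), but the regex does not match it → eliminate
  (B) 1*(01*01*)*: on '1' the DFA goes p0 → p1 and rejects (p1 ∉ Accept), but the regex matches it → eliminate
  (C) ((0|1)(0|1))*: agrees with the DFA on every string of length ≤ 6
  (D) (0*10*)(0*10*0*10*)*: on ε the DFA stays in p0 and accepts (p0 ∈ Accept), but the regex does not match it → eliminate
Only (C) is consistent with the DFA.
(C) ((0|1)(0|1))*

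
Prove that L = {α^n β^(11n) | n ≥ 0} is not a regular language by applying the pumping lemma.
Assume L is regular with pumping length p. Idea: pumping the α-block breaks the 1:11 ratio.
Choose s = α^p β^(11p) (length 12p ≥ p). By the pumping lemma, s = xyz with |xy| ≤ p, |y| > 0, so y = α^k with k ≥ 1. Then xy²z = α^(p+k) β^(11p). For this to be in L we would need 11p = 11(p+k), i.e. 11k = 0, contradicting k ≥ 1. So xy²z ∉ L.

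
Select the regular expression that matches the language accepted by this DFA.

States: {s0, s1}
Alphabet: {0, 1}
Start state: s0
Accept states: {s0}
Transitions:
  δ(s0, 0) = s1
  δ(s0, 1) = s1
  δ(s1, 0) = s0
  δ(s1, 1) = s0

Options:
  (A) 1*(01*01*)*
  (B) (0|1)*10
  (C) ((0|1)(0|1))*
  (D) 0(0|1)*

Check each option against the DFA on short strings; one disagreement eliminates an option:
  (A) 1*(01*01*)*: on '1' the DFA goes s0 → s1 and rejects (s1 ∉ Accept), but the regex matches it → eliminate
  (B) (0|1)*10: on ε the DFA stays in s0 and accepts (s0 ∈ Accept), but the regex does not match it → eliminate
  (C) ((0|1)(0|1))*: agrees with the DFA on every string of length ≤ 6
  (D) 0(0|1)*: on ε the DFA stays in s0 and accepts (s0 ∈ Accept), but the regex does not match it → eliminate
Only (C) is consistent with the DFA.
(C) ((0|1)(0|1))*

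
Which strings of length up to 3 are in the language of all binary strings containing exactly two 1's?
11, 011, 101, 110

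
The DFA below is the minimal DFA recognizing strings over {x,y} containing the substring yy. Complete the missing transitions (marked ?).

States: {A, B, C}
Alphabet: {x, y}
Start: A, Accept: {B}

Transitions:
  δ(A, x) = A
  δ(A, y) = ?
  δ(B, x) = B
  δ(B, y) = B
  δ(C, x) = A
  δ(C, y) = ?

From the language and accept set, identify what each state tracks — A: no progress toward yy; B: substring yy seen; C: one trailing y.
Each missing δ(q, a) is the state matching the new tracked value after reading a.
δ(A, y) = C; δ(C, y) = B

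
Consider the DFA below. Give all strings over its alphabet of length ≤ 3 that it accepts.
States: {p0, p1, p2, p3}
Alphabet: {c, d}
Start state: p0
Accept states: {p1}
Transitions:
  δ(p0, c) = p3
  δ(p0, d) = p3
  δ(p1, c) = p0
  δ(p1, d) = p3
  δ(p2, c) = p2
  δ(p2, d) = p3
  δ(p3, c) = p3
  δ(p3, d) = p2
None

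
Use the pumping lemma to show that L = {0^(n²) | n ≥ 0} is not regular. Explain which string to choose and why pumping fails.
Assume L is regular with pumping length p. Idea: pumping adds a fixed amount, but gaps between consecutive squares grow.
Choose s = 0^(p²) (length p² ≥ p). By the pumping lemma, s = xyz with |xy| ≤ p, |y| > 0, so |y| = k with 1 ≤ k ≤ p. Then |xy²z| = p²+k. Since p² < p²+k ≤ p²+p < (p+1)², the length p²+k lies strictly between consecutive squares, so it is not a perfect square and xy²z ∉ L.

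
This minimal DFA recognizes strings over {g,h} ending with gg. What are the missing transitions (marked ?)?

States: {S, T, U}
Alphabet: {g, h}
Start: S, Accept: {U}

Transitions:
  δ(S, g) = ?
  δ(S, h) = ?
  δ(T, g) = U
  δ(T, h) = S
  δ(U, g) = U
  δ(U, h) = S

From the language and accept set, identify what each state tracks — S: last symbol not g; T: one trailing g; U: two trailing g's.
Each missing δ(q, a) is the state matching the new tracked value after reading a.
δ(S, g) = T; δ(S, h) = S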